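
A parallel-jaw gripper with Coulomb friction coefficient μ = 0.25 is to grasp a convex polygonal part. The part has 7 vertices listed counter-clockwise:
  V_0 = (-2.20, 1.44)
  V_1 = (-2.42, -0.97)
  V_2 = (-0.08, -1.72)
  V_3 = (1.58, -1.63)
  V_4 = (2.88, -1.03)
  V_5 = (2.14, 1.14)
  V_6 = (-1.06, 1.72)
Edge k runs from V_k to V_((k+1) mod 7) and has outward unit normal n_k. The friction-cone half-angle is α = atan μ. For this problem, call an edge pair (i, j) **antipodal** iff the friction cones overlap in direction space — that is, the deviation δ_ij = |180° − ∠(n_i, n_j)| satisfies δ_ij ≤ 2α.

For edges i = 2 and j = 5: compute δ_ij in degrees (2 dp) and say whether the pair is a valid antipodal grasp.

δ = 13.38°, valid

α = atan 0.25 = 14.04°;  2α = 28.07°
edge 2: e_2 = (+1.66, +0.09);  n_2 = (+0.0541, -0.9985)
edge 5: e_5 = (-3.20, +0.58);  n_5 = (+0.1783, +0.9840)
∠(n_2, n_5) = 166.62°
δ = |180° − 166.62°| = 13.38°
13.38° ≤ 2α = 28.07°  →  valid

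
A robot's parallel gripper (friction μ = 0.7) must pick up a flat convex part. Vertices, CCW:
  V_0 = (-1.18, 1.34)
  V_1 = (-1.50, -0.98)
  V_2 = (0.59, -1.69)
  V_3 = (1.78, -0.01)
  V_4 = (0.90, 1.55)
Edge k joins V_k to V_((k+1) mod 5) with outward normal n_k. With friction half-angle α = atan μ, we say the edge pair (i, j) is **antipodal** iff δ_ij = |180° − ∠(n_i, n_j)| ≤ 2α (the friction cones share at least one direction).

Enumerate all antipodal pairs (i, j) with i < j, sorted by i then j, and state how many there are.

count = 5; pairs: (0,2), (0,3), (1,3), (1,4), (2,4)

α = atan 0.7 = 34.99°;  2α = 69.98°
n_0 = (-0.9906, +0.1366)
n_1 = (-0.3217, -0.9469)
n_2 = (+0.8160, -0.5780)
n_3 = (+0.8710, +0.4913)
n_4 = (-0.1005, +0.9949)
  (0,1): δ = 100.91°  ·
  (0,2): δ = 27.46°  ✓
  (0,3): δ = 37.28°  ✓
  (0,4): δ = 103.62°  ·
  (1,2): δ = 106.55°  ·
  (1,3): δ = 41.81°  ✓
  (1,4): δ = 24.53°  ✓
  (2,3): δ = 115.26°  ·
  (2,4): δ = 48.92°  ✓
  (3,4): δ = 113.66°  ·
antipodal pairs: 5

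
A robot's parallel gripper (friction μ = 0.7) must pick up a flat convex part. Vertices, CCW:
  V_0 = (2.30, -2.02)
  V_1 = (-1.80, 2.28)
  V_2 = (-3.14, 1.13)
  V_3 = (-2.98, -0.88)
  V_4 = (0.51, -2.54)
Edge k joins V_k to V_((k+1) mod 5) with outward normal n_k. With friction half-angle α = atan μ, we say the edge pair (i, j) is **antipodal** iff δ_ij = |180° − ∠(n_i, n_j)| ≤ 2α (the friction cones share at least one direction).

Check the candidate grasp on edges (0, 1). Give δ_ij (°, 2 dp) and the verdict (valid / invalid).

α = atan 0.7 = 34.99°;  2α = 69.98°
edge 0: e_0 = (-4.10, +4.30);  n_0 = (+0.7237, +0.6901)
edge 1: e_1 = (-1.34, -1.15);  n_1 = (-0.6513, +0.7589)
∠(n_0, n_1) = 87.00°
δ = |180° − 87.00°| = 93.00°
93.00° > 2α = 69.98°  →  invalid

δ = 93.00°, invalid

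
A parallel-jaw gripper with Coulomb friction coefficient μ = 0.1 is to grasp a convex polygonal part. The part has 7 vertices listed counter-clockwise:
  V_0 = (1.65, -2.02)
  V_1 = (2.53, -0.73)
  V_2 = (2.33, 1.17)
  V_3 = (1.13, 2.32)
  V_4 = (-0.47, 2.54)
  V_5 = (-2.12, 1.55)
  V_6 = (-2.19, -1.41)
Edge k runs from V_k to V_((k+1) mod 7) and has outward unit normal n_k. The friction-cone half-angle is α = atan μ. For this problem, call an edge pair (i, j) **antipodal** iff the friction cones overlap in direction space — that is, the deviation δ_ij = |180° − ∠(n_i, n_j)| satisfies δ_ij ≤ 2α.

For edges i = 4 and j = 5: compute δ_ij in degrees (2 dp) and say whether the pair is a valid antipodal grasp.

δ = 122.32°, invalid

α = atan 0.1 = 5.71°;  2α = 11.42°
edge 4: e_4 = (-1.65, -0.99);  n_4 = (-0.5145, +0.8575)
edge 5: e_5 = (-0.07, -2.96);  n_5 = (-0.9997, +0.0236)
∠(n_4, n_5) = 57.68°
δ = |180° − 57.68°| = 122.32°
122.32° > 2α = 11.42°  →  invalid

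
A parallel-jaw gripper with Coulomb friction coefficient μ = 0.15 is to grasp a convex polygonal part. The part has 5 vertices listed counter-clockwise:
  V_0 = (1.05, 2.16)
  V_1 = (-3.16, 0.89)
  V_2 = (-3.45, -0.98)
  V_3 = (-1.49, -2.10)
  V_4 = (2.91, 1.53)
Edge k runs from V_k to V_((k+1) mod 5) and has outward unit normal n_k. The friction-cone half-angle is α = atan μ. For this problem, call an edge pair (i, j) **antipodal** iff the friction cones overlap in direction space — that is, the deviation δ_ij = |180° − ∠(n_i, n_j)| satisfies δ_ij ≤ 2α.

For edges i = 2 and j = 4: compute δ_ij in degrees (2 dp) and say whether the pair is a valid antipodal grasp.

α = atan 0.15 = 8.53°;  2α = 17.06°
edge 2: e_2 = (+1.96, -1.12);  n_2 = (-0.4961, -0.8682)
edge 4: e_4 = (-1.86, +0.63);  n_4 = (+0.3208, +0.9471)
∠(n_2, n_4) = 168.97°
δ = |180° − 168.97°| = 11.03°
11.03° ≤ 2α = 17.06°  →  valid

δ = 11.03°, valid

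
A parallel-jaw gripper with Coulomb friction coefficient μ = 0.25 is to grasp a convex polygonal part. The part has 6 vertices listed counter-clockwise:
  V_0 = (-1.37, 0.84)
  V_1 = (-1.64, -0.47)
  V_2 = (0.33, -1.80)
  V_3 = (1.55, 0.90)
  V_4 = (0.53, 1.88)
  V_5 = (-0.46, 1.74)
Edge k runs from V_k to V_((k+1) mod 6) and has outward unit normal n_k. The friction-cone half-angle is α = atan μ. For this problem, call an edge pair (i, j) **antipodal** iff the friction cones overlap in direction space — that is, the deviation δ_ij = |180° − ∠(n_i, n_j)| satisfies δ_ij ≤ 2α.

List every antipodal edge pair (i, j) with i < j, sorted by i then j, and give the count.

α = atan 0.25 = 14.04°;  2α = 28.07°
n_0 = (-0.9794, +0.2019)
n_1 = (-0.5595, -0.8288)
n_2 = (+0.9113, -0.4118)
n_3 = (+0.6928, +0.7211)
n_4 = (-0.1400, +0.9901)
n_5 = (-0.7032, +0.7110)
  (0,1): δ = 112.38°  ·
  (0,2): δ = 12.67°  ✓
  (0,3): δ = 57.79°  ·
  (0,4): δ = 109.70°  ·
  (0,5): δ = 146.33°  ·
  (1,2): δ = 80.29°  ·
  (1,3): δ = 9.83°  ✓
  (1,4): δ = 42.07°  ·
  (1,5): δ = 78.71°  ·
  (2,3): δ = 109.54°  ·
  (2,4): δ = 57.64°  ·
  (2,5): δ = 21.00°  ✓
  (3,4): δ = 128.10°  ·
  (3,5): δ = 91.46°  ·
  (4,5): δ = 143.37°  ·
antipodal pairs: 3

count = 3; pairs: (0,2), (1,3), (2,5)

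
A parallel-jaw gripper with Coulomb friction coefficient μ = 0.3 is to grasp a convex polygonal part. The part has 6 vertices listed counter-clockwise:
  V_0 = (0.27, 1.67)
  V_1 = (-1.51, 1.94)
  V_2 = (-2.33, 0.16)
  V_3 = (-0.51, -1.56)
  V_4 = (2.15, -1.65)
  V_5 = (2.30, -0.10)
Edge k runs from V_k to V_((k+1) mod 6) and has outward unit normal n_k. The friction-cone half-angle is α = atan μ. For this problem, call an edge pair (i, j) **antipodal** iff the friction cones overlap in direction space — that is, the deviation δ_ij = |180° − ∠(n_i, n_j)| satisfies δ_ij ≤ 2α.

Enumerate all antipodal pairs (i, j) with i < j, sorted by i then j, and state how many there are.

count = 3; pairs: (0,3), (1,4), (2,5)

α = atan 0.3 = 16.70°;  2α = 33.40°
n_0 = (+0.1500, +0.9887)
n_1 = (-0.9083, +0.4184)
n_2 = (-0.6869, -0.7268)
n_3 = (-0.0338, -0.9994)
n_4 = (+0.9954, -0.0963)
n_5 = (+0.6572, +0.7537)
  (0,1): δ = 106.11°  ·
  (0,2): δ = 34.76°  ·
  (0,3): δ = 6.69°  ✓
  (0,4): δ = 93.10°  ·
  (0,5): δ = 147.54°  ·
  (1,2): δ = 108.65°  ·
  (1,3): δ = 67.20°  ·
  (1,4): δ = 19.21°  ✓
  (1,5): δ = 73.65°  ·
  (2,3): δ = 138.56°  ·
  (2,4): δ = 52.15°  ·
  (2,5): δ = 2.30°  ✓
  (3,4): δ = 93.59°  ·
  (3,5): δ = 39.15°  ·
  (4,5): δ = 125.56°  ·
antipodal pairs: 3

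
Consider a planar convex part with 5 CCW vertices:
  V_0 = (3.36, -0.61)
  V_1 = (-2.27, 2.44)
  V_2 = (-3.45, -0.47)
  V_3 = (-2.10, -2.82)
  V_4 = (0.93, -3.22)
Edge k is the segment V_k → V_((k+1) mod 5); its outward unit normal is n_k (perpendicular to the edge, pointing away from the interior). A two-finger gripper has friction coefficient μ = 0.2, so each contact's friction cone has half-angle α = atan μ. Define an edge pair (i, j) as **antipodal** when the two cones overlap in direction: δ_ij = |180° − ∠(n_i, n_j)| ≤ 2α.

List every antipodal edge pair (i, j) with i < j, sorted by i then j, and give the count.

α = atan 0.2 = 11.31°;  2α = 22.62°
n_0 = (+0.4763, +0.8793)
n_1 = (-0.9267, +0.3758)
n_2 = (-0.8671, -0.4981)
n_3 = (-0.1309, -0.9914)
n_4 = (+0.7319, -0.6814)
  (0,1): δ = 83.63°  ·
  (0,2): δ = 31.68°  ·
  (0,3): δ = 20.93°  ✓
  (0,4): δ = 75.49°  ·
  (1,2): δ = 128.05°  ·
  (1,3): δ = 75.45°  ·
  (1,4): δ = 20.88°  ✓
  (2,3): δ = 127.40°  ·
  (2,4): δ = 72.83°  ·
  (3,4): δ = 125.43°  ·
antipodal pairs: 2

count = 2; pairs: (0,3), (1,4)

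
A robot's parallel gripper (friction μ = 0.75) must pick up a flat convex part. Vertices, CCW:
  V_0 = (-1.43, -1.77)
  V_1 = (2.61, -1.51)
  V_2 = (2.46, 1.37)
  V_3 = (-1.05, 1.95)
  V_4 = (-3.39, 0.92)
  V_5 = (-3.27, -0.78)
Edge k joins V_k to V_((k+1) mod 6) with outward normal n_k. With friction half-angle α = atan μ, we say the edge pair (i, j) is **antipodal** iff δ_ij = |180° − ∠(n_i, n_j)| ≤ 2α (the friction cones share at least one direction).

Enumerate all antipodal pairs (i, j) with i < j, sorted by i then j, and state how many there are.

count = 7; pairs: (0,2), (0,3), (1,3), (1,4), (1,5), (2,5), (3,5)

α = atan 0.75 = 36.87°;  2α = 73.74°
n_0 = (+0.0642, -0.9979)
n_1 = (+0.9986, +0.0520)
n_2 = (+0.1630, +0.9866)
n_3 = (-0.4029, +0.9153)
n_4 = (-0.9975, -0.0704)
n_5 = (-0.4738, -0.8806)
  (0,1): δ = 90.70°  ·
  (0,2): δ = 13.07°  ✓
  (0,3): δ = 20.08°  ✓
  (0,4): δ = 90.36°  ·
  (0,5): δ = 148.04°  ·
  (1,2): δ = 102.36°  ·
  (1,3): δ = 69.22°  ✓
  (1,4): δ = 1.06°  ✓
  (1,5): δ = 58.74°  ✓
  (2,3): δ = 146.86°  ·
  (2,4): δ = 76.58°  ·
  (2,5): δ = 18.90°  ✓
  (3,4): δ = 109.72°  ·
  (3,5): δ = 52.04°  ✓
  (4,5): δ = 122.32°  ·
antipodal pairs: 7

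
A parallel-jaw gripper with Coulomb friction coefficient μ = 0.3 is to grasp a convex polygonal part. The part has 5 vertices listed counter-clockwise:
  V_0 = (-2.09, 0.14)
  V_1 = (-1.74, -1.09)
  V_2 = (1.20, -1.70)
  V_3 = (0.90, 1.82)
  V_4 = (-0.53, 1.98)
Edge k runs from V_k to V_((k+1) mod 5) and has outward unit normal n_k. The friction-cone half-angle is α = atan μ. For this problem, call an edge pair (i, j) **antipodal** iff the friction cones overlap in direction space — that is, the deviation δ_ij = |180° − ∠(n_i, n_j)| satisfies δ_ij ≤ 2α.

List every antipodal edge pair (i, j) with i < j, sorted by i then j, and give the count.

α = atan 0.3 = 16.70°;  2α = 33.40°
n_0 = (-0.9618, -0.2737)
n_1 = (-0.2032, -0.9791)
n_2 = (+0.9964, +0.0849)
n_3 = (+0.1112, +0.9938)
n_4 = (-0.7628, +0.6467)
  (0,1): δ = 117.61°  ·
  (0,2): δ = 11.01°  ✓
  (0,3): δ = 67.73°  ·
  (0,4): δ = 123.82°  ·
  (1,2): δ = 73.41°  ·
  (1,3): δ = 5.34°  ✓
  (1,4): δ = 61.43°  ·
  (2,3): δ = 101.26°  ·
  (2,4): δ = 45.16°  ·
  (3,4): δ = 123.91°  ·
antipodal pairs: 2

count = 2; pairs: (0,2), (1,3)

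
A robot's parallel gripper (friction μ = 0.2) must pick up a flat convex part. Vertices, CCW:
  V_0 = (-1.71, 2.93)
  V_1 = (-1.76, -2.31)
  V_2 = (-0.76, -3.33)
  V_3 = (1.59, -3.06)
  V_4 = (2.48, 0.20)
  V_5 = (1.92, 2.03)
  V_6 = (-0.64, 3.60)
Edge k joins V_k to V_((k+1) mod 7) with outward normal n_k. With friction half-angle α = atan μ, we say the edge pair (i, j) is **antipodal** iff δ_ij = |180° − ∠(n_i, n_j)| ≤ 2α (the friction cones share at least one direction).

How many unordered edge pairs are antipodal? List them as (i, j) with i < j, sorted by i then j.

α = atan 0.2 = 11.31°;  2α = 22.62°
n_0 = (-1.0000, +0.0095)
n_1 = (-0.7141, -0.7001)
n_2 = (+0.1141, -0.9935)
n_3 = (+0.9647, -0.2634)
n_4 = (+0.9562, +0.2926)
n_5 = (+0.5228, +0.8525)
n_6 = (-0.5307, +0.8476)
  (0,1): δ = 135.02°  ·
  (0,2): δ = 82.90°  ·
  (0,3): δ = 14.72°  ✓
  (0,4): δ = 17.56°  ✓
  (0,5): δ = 59.03°  ·
  (0,6): δ = 122.60°  ·
  (1,2): δ = 127.88°  ·
  (1,3): δ = 59.70°  ·
  (1,4): δ = 27.42°  ·
  (1,5): δ = 14.05°  ✓
  (1,6): δ = 77.62°  ·
  (2,3): δ = 111.82°  ·
  (2,4): δ = 79.54°  ·
  (2,5): δ = 38.07°  ·
  (2,6): δ = 25.50°  ·
  (3,4): δ = 147.72°  ·
  (3,5): δ = 106.25°  ·
  (3,6): δ = 42.68°  ·
  (4,5): δ = 138.53°  ·
  (4,6): δ = 74.96°  ·
  (5,6): δ = 116.43°  ·
antipodal pairs: 3

count = 3; pairs: (0,3), (0,4), (1,5)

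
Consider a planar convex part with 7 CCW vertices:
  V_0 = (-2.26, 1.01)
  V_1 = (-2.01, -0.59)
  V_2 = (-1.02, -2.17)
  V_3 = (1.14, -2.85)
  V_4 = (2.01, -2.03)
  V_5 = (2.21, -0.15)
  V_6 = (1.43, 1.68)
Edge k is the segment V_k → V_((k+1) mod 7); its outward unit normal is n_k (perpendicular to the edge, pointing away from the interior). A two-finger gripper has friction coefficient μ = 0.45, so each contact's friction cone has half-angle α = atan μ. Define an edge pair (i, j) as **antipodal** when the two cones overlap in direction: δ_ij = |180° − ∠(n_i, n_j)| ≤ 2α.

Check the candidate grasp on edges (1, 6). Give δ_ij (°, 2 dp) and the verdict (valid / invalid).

δ = 68.22°, invalid

α = atan 0.45 = 24.23°;  2α = 48.46°
edge 1: e_1 = (+0.99, -1.58);  n_1 = (-0.8474, -0.5310)
edge 6: e_6 = (-3.69, -0.67);  n_6 = (-0.1787, +0.9839)
∠(n_1, n_6) = 111.78°
δ = |180° − 111.78°| = 68.22°
68.22° > 2α = 48.46°  →  invalid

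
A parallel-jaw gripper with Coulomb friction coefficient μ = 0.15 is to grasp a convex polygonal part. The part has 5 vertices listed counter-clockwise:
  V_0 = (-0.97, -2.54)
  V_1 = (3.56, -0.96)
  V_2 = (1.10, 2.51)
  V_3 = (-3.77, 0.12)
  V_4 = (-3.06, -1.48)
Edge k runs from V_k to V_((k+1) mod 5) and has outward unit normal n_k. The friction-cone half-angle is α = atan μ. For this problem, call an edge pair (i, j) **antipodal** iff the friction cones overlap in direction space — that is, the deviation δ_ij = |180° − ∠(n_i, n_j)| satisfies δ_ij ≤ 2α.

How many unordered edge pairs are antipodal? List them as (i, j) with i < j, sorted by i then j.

count = 2; pairs: (0,2), (1,3)

α = atan 0.15 = 8.53°;  2α = 17.06°
n_0 = (+0.3293, -0.9442)
n_1 = (+0.8158, +0.5783)
n_2 = (-0.4406, +0.8977)
n_3 = (-0.9140, -0.4056)
n_4 = (-0.4523, -0.8919)
  (0,1): δ = 73.89°  ·
  (0,2): δ = 6.91°  ✓
  (0,3): δ = 94.70°  ·
  (0,4): δ = 133.88°  ·
  (1,2): δ = 99.19°  ·
  (1,3): δ = 11.40°  ✓
  (1,4): δ = 27.77°  ·
  (2,3): δ = 92.21°  ·
  (2,4): δ = 53.03°  ·
  (3,4): δ = 140.82°  ·
antipodal pairs: 2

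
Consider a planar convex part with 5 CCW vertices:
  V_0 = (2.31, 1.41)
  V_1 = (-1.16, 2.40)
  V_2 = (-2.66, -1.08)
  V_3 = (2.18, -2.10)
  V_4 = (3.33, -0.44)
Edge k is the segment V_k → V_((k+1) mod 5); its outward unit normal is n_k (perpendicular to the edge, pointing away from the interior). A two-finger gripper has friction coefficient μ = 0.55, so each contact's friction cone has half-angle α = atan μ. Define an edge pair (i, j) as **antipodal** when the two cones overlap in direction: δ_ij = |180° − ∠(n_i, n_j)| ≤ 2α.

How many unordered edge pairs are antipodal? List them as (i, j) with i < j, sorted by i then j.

count = 4; pairs: (0,2), (1,3), (1,4), (2,4)

α = atan 0.55 = 28.81°;  2α = 57.62°
n_0 = (+0.2744, +0.9616)
n_1 = (-0.9183, +0.3958)
n_2 = (-0.2062, -0.9785)
n_3 = (+0.8220, -0.5695)
n_4 = (+0.8757, +0.4828)
  (0,1): δ = 97.39°  ·
  (0,2): δ = 4.02°  ✓
  (0,3): δ = 71.21°  ·
  (0,4): δ = 134.79°  ·
  (1,2): δ = 78.58°  ·
  (1,3): δ = 11.40°  ✓
  (1,4): δ = 52.19°  ✓
  (2,3): δ = 112.81°  ·
  (2,4): δ = 49.23°  ✓
  (3,4): δ = 116.42°  ·
antipodal pairs: 4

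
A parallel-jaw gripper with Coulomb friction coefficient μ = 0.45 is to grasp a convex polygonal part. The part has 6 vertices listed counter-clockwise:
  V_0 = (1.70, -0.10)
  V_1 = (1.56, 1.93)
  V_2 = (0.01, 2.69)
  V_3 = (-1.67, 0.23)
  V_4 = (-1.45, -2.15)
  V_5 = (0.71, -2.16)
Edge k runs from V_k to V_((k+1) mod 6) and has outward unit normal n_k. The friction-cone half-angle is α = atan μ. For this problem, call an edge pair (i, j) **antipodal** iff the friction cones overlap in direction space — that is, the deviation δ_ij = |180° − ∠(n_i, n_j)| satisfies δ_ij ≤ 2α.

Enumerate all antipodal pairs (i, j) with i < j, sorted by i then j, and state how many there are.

α = atan 0.45 = 24.23°;  2α = 48.46°
n_0 = (+0.9976, +0.0688)
n_1 = (+0.4402, +0.8979)
n_2 = (-0.8258, +0.5640)
n_3 = (-0.9958, -0.0920)
n_4 = (-0.0046, -1.0000)
n_5 = (+0.9013, -0.4332)
  (0,1): δ = 120.06°  ·
  (0,2): δ = 38.28°  ✓
  (0,3): δ = 1.34°  ✓
  (0,4): δ = 85.79°  ·
  (0,5): δ = 150.39°  ·
  (1,2): δ = 98.21°  ·
  (1,3): δ = 58.60°  ·
  (1,4): δ = 25.85°  ✓
  (1,5): δ = 90.45°  ·
  (2,3): δ = 140.39°  ·
  (2,4): δ = 55.94°  ·
  (2,5): δ = 8.66°  ✓
  (3,4): δ = 95.55°  ·
  (3,5): δ = 30.95°  ✓
  (4,5): δ = 115.40°  ·
antipodal pairs: 5

count = 5; pairs: (0,2), (0,3), (1,4), (2,5), (3,5)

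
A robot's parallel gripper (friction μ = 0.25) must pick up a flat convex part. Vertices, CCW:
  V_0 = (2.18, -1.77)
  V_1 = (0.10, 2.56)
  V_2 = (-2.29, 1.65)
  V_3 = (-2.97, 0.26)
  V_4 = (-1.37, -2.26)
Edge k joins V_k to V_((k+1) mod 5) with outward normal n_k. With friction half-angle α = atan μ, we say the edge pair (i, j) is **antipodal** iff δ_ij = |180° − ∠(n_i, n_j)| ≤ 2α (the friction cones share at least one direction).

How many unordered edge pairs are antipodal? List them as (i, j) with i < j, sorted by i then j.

α = atan 0.25 = 14.04°;  2α = 28.07°
n_0 = (+0.9014, +0.4330)
n_1 = (-0.3558, +0.9345)
n_2 = (-0.8983, +0.4394)
n_3 = (-0.8442, -0.5360)
n_4 = (+0.1367, -0.9906)
  (0,1): δ = 94.81°  ·
  (0,2): δ = 51.73°  ·
  (0,3): δ = 6.75°  ✓
  (0,4): δ = 72.20°  ·
  (1,2): δ = 136.91°  ·
  (1,3): δ = 78.43°  ·
  (1,4): δ = 12.99°  ✓
  (2,3): δ = 121.52°  ·
  (2,4): δ = 56.07°  ·
  (3,4): δ = 114.55°  ·
antipodal pairs: 2

count = 2; pairs: (0,3), (1,4)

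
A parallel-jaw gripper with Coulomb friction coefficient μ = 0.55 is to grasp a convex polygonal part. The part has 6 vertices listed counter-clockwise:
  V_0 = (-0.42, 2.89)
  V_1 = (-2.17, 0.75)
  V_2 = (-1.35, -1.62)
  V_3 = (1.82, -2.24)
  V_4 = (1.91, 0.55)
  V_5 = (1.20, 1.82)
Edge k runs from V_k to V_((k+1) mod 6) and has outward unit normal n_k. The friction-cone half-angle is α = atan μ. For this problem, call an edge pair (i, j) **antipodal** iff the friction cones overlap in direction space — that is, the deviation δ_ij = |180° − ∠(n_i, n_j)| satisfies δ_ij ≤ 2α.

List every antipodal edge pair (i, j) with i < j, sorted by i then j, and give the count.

α = atan 0.55 = 28.81°;  2α = 57.62°
n_0 = (-0.7741, +0.6330)
n_1 = (-0.9450, -0.3270)
n_2 = (-0.1919, -0.9814)
n_3 = (+0.9995, -0.0322)
n_4 = (+0.8729, +0.4880)
n_5 = (+0.5511, +0.8344)
  (0,1): δ = 121.64°  ·
  (0,2): δ = 61.79°  ·
  (0,3): δ = 37.43°  ✓
  (0,4): δ = 68.48°  ·
  (0,5): δ = 95.83°  ·
  (1,2): δ = 120.15°  ·
  (1,3): δ = 20.93°  ✓
  (1,4): δ = 10.12°  ✓
  (1,5): δ = 37.47°  ✓
  (2,3): δ = 80.78°  ·
  (2,4): δ = 49.73°  ✓
  (2,5): δ = 22.38°  ✓
  (3,4): δ = 148.94°  ·
  (3,5): δ = 121.60°  ·
  (4,5): δ = 152.65°  ·
antipodal pairs: 6

count = 6; pairs: (0,3), (1,3), (1,4), (1,5), (2,4), (2,5)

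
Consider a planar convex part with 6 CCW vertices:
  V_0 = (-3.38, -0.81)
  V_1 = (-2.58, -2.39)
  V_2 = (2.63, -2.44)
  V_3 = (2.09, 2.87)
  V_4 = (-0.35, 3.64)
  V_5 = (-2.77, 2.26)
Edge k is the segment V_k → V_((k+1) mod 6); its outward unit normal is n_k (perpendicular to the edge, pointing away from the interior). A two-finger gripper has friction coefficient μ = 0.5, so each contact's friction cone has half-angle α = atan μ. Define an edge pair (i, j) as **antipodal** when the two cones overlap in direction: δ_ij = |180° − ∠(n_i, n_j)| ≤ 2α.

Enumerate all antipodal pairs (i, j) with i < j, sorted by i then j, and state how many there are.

count = 5; pairs: (0,2), (0,3), (1,3), (1,4), (2,5)

α = atan 0.5 = 26.57°;  2α = 53.13°
n_0 = (-0.8922, -0.4517)
n_1 = (-0.0096, -1.0000)
n_2 = (+0.9949, +0.1012)
n_3 = (+0.3009, +0.9536)
n_4 = (-0.4954, +0.8687)
n_5 = (-0.9808, +0.1949)
  (0,1): δ = 117.40°  ·
  (0,2): δ = 21.05°  ✓
  (0,3): δ = 45.63°  ✓
  (0,4): δ = 92.84°  ·
  (0,5): δ = 141.91°  ·
  (1,2): δ = 83.64°  ·
  (1,3): δ = 16.96°  ✓
  (1,4): δ = 30.24°  ✓
  (1,5): δ = 79.31°  ·
  (2,3): δ = 113.32°  ·
  (2,4): δ = 66.11°  ·
  (2,5): δ = 17.04°  ✓
  (3,4): δ = 132.79°  ·
  (3,5): δ = 83.72°  ·
  (4,5): δ = 130.93°  ·
antipodal pairs: 5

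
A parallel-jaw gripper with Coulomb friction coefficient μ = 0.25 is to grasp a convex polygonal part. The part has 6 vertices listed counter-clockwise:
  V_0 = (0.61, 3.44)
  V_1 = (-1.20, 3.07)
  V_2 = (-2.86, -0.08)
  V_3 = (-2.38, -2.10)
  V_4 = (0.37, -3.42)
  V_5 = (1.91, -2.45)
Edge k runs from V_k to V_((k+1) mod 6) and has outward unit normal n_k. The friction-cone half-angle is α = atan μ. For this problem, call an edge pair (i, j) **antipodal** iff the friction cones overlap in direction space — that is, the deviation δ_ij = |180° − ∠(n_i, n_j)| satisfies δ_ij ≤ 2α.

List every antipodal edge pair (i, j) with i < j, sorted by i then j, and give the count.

α = atan 0.25 = 14.04°;  2α = 28.07°
n_0 = (-0.2003, +0.9797)
n_1 = (-0.8847, +0.4662)
n_2 = (-0.9729, -0.2312)
n_3 = (-0.4327, -0.9015)
n_4 = (+0.5330, -0.8461)
n_5 = (+0.9765, +0.2155)
  (0,1): δ = 129.34°  ·
  (0,2): δ = 88.19°  ·
  (0,3): δ = 37.19°  ·
  (0,4): δ = 20.65°  ✓
  (0,5): δ = 90.89°  ·
  (1,2): δ = 138.84°  ·
  (1,3): δ = 87.85°  ·
  (1,4): δ = 30.01°  ·
  (1,5): δ = 40.23°  ·
  (2,3): δ = 129.01°  ·
  (2,4): δ = 71.16°  ·
  (2,5): δ = 0.92°  ✓
  (3,4): δ = 122.15°  ·
  (3,5): δ = 51.91°  ·
  (4,5): δ = 109.76°  ·
antipodal pairs: 2

count = 2; pairs: (0,4), (2,5)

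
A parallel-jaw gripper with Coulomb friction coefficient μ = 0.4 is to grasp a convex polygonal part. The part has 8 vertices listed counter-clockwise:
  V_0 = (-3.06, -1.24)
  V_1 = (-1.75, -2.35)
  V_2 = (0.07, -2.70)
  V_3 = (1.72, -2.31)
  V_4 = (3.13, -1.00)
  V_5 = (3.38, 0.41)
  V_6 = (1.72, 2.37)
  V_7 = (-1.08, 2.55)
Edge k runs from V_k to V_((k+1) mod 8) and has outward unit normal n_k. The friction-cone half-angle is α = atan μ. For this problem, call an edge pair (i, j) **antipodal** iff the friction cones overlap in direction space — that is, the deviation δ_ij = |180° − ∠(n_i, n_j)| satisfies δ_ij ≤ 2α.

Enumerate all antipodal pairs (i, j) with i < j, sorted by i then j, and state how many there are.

α = atan 0.4 = 21.80°;  2α = 43.60°
n_0 = (-0.6465, -0.7629)
n_1 = (-0.1888, -0.9820)
n_2 = (+0.2300, -0.9732)
n_3 = (+0.6807, -0.7326)
n_4 = (+0.9846, -0.1746)
n_5 = (+0.7631, +0.6463)
n_6 = (+0.0642, +0.9979)
n_7 = (-0.8863, +0.4630)
  (0,1): δ = 150.61°  ·
  (0,2): δ = 126.43°  ·
  (0,3): δ = 96.83°  ·
  (0,4): δ = 59.78°  ·
  (0,5): δ = 9.46°  ✓
  (0,6): δ = 36.60°  ✓
  (0,7): δ = 102.69°  ·
  (1,2): δ = 155.82°  ·
  (1,3): δ = 126.22°  ·
  (1,4): δ = 89.17°  ·
  (1,5): δ = 38.85°  ✓
  (1,6): δ = 7.21°  ✓
  (1,7): δ = 73.30°  ·
  (2,3): δ = 150.40°  ·
  (2,4): δ = 113.35°  ·
  (2,5): δ = 63.04°  ·
  (2,6): δ = 16.98°  ✓
  (2,7): δ = 49.12°  ·
  (3,4): δ = 142.95°  ·
  (3,5): δ = 92.63°  ·
  (3,6): δ = 46.57°  ·
  (3,7): δ = 19.52°  ✓
  (4,5): δ = 129.68°  ·
  (4,6): δ = 83.62°  ·
  (4,7): δ = 17.53°  ✓
  (5,6): δ = 133.94°  ·
  (5,7): δ = 67.85°  ·
  (6,7): δ = 113.91°  ·
antipodal pairs: 7

count = 7; pairs: (0,5), (0,6), (1,5), (1,6), (2,6), (3,7), (4,7)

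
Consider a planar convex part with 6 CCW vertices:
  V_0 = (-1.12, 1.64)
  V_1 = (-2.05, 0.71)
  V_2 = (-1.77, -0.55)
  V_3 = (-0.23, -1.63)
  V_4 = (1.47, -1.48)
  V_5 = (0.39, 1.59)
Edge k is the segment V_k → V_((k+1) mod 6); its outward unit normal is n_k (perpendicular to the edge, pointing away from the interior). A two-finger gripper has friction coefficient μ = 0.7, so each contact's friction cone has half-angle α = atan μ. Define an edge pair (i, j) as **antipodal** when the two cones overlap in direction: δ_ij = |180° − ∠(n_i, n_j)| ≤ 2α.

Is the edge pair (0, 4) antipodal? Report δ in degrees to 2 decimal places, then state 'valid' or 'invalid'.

δ = 64.38°, valid

α = atan 0.7 = 34.99°;  2α = 69.98°
edge 0: e_0 = (-0.93, -0.93);  n_0 = (-0.7071, +0.7071)
edge 4: e_4 = (-1.08, +3.07);  n_4 = (+0.9433, +0.3319)
∠(n_0, n_4) = 115.62°
δ = |180° − 115.62°| = 64.38°
64.38° ≤ 2α = 69.98°  →  valid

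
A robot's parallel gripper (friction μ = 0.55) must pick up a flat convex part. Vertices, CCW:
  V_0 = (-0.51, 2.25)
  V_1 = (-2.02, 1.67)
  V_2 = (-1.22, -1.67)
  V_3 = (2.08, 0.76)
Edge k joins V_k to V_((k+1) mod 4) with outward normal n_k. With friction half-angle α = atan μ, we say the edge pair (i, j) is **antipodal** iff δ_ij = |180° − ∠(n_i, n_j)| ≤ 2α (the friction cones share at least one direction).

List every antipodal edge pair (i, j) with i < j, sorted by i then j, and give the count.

α = atan 0.55 = 28.81°;  2α = 57.62°
n_0 = (-0.3586, +0.9335)
n_1 = (-0.9725, -0.2329)
n_2 = (+0.5929, -0.8052)
n_3 = (+0.4987, +0.8668)
  (0,1): δ = 97.54°  ·
  (0,2): δ = 15.35°  ✓
  (0,3): δ = 129.08°  ·
  (1,2): δ = 67.10°  ·
  (1,3): δ = 46.62°  ✓
  (2,3): δ = 66.28°  ·
antipodal pairs: 2

count = 2; pairs: (0,2), (1,3)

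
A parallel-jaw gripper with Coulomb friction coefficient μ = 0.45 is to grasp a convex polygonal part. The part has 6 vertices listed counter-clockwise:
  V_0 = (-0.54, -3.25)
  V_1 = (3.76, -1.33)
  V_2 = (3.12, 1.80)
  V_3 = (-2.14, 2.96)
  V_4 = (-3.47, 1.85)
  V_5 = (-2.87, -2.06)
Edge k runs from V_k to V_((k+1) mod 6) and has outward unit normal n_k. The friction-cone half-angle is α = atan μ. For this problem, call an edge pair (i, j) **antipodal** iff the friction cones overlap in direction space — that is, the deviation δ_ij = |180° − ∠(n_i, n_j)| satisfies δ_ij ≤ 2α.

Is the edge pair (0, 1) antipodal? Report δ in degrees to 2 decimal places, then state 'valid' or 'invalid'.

α = atan 0.45 = 24.23°;  2α = 48.46°
edge 0: e_0 = (+4.30, +1.92);  n_0 = (+0.4077, -0.9131)
edge 1: e_1 = (-0.64, +3.13);  n_1 = (+0.9797, +0.2003)
∠(n_0, n_1) = 77.49°
δ = |180° − 77.49°| = 102.51°
102.51° > 2α = 48.46°  →  invalid

δ = 102.51°, invalid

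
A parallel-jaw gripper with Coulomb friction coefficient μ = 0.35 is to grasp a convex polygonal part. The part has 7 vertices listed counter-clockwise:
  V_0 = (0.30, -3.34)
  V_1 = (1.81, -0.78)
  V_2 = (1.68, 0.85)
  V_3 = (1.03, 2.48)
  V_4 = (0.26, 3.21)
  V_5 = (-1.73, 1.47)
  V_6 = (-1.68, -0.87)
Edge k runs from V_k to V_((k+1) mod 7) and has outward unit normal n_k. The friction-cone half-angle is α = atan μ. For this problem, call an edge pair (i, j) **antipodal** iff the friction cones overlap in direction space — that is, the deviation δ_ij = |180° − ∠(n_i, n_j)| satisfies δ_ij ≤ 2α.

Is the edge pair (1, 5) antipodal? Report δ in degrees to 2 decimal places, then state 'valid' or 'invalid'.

α = atan 0.35 = 19.29°;  2α = 38.58°
edge 1: e_1 = (-0.13, +1.63);  n_1 = (+0.9968, +0.0795)
edge 5: e_5 = (+0.05, -2.34);  n_5 = (-0.9998, -0.0214)
∠(n_1, n_5) = 176.66°
δ = |180° − 176.66°| = 3.34°
3.34° ≤ 2α = 38.58°  →  valid

δ = 3.34°, valid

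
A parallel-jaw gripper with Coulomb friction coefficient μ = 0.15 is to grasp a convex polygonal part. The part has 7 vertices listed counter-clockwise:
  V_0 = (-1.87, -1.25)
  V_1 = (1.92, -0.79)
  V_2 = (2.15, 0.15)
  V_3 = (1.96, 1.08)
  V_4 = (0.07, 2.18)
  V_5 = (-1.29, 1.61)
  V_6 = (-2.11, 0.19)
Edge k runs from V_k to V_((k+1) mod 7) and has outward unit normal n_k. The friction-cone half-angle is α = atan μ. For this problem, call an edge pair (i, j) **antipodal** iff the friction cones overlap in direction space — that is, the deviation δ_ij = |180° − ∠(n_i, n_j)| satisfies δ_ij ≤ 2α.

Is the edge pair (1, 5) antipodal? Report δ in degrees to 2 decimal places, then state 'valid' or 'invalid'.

δ = 16.26°, valid

α = atan 0.15 = 8.53°;  2α = 17.06°
edge 1: e_1 = (+0.23, +0.94);  n_1 = (+0.9713, -0.2377)
edge 5: e_5 = (-0.82, -1.42);  n_5 = (-0.8660, +0.5001)
∠(n_1, n_5) = 163.74°
δ = |180° − 163.74°| = 16.26°
16.26° ≤ 2α = 17.06°  →  valid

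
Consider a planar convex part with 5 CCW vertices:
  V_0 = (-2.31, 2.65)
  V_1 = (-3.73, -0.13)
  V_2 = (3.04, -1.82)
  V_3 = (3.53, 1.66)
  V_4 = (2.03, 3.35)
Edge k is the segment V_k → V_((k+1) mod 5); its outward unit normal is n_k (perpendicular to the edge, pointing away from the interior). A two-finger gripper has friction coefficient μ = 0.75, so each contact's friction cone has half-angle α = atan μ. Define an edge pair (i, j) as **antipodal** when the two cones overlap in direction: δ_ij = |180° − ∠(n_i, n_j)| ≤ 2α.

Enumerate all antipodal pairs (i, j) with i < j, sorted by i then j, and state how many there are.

α = atan 0.75 = 36.87°;  2α = 73.74°
n_0 = (-0.8906, +0.4549)
n_1 = (-0.2422, -0.9702)
n_2 = (+0.9902, -0.1394)
n_3 = (+0.7479, +0.6638)
n_4 = (-0.1592, +0.9872)
  (0,1): δ = 76.96°  ·
  (0,2): δ = 19.04°  ✓
  (0,3): δ = 68.65°  ✓
  (0,4): δ = 126.22°  ·
  (1,2): δ = 84.00°  ·
  (1,3): δ = 34.39°  ✓
  (1,4): δ = 23.18°  ✓
  (2,3): δ = 130.39°  ·
  (2,4): δ = 72.82°  ✓
  (3,4): δ = 122.43°  ·
antipodal pairs: 5

count = 5; pairs: (0,2), (0,3), (1,3), (1,4), (2,4)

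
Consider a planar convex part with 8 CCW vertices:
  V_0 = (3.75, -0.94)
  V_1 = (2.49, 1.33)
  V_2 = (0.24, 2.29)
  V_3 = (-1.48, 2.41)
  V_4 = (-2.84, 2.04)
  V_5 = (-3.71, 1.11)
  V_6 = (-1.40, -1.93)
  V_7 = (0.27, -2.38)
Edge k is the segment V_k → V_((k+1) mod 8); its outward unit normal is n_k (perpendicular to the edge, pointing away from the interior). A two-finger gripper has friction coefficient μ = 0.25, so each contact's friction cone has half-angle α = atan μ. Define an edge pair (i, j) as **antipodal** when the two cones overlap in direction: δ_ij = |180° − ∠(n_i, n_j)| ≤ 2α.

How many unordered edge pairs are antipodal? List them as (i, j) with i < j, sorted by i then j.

α = atan 0.25 = 14.04°;  2α = 28.07°
n_0 = (+0.8743, +0.4853)
n_1 = (+0.3924, +0.9198)
n_2 = (+0.0696, +0.9976)
n_3 = (-0.2625, +0.9649)
n_4 = (-0.7303, +0.6832)
n_5 = (-0.7962, -0.6050)
n_6 = (-0.2602, -0.9656)
n_7 = (+0.3824, -0.9240)
  (0,1): δ = 142.14°  ·
  (0,2): δ = 123.02°  ·
  (0,3): δ = 103.81°  ·
  (0,4): δ = 72.12°  ·
  (0,5): δ = 8.20°  ✓
  (0,6): δ = 45.89°  ·
  (0,7): δ = 83.45°  ·
  (1,2): δ = 160.88°  ·
  (1,3): δ = 141.67°  ·
  (1,4): δ = 109.98°  ·
  (1,5): δ = 29.66°  ·
  (1,6): δ = 8.03°  ✓
  (1,7): δ = 45.59°  ·
  (2,3): δ = 160.79°  ·
  (2,4): δ = 129.10°  ·
  (2,5): δ = 48.78°  ·
  (2,6): δ = 11.09°  ✓
  (2,7): δ = 26.47°  ✓
  (3,4): δ = 148.31°  ·
  (3,5): δ = 67.99°  ·
  (3,6): δ = 30.30°  ·
  (3,7): δ = 7.26°  ✓
  (4,5): δ = 99.68°  ·
  (4,6): δ = 61.99°  ·
  (4,7): δ = 24.43°  ✓
  (5,6): δ = 142.31°  ·
  (5,7): δ = 104.75°  ·
  (6,7): δ = 142.44°  ·
antipodal pairs: 6

count = 6; pairs: (0,5), (1,6), (2,6), (2,7), (3,7), (4,7)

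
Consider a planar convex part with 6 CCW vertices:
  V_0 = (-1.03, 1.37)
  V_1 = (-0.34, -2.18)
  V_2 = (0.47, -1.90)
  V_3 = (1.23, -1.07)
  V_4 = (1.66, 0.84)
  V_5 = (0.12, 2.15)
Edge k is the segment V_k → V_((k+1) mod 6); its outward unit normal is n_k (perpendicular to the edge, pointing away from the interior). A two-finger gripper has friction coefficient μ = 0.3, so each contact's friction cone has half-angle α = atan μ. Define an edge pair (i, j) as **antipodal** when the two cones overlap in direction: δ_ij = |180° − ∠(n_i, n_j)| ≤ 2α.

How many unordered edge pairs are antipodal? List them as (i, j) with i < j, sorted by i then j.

count = 3; pairs: (0,3), (1,5), (2,5)

α = atan 0.3 = 16.70°;  2α = 33.40°
n_0 = (-0.9816, -0.1908)
n_1 = (+0.3267, -0.9451)
n_2 = (+0.7375, -0.6753)
n_3 = (+0.9756, -0.2196)
n_4 = (+0.6479, +0.7617)
n_5 = (-0.5613, +0.8276)
  (0,1): δ = 81.93°  ·
  (0,2): δ = 53.48°  ·
  (0,3): δ = 23.69°  ✓
  (0,4): δ = 38.61°  ·
  (0,5): δ = 113.15°  ·
  (1,2): δ = 151.55°  ·
  (1,3): δ = 121.76°  ·
  (1,4): δ = 59.46°  ·
  (1,5): δ = 15.08°  ✓
  (2,3): δ = 150.21°  ·
  (2,4): δ = 87.91°  ·
  (2,5): δ = 13.37°  ✓
  (3,4): δ = 117.70°  ·
  (3,5): δ = 43.16°  ·
  (4,5): δ = 105.47°  ·
antipodal pairs: 3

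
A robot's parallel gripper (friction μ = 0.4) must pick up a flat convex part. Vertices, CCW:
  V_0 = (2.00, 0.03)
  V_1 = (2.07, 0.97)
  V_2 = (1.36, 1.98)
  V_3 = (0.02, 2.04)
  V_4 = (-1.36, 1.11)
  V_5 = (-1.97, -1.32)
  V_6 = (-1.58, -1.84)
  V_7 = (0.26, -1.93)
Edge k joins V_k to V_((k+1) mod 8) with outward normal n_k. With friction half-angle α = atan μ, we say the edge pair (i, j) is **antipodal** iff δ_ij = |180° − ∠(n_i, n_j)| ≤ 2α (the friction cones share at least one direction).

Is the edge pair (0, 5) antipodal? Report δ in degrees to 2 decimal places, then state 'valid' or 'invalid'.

α = atan 0.4 = 21.80°;  2α = 43.60°
edge 0: e_0 = (+0.07, +0.94);  n_0 = (+0.9972, -0.0743)
edge 5: e_5 = (+0.39, -0.52);  n_5 = (-0.8000, -0.6000)
∠(n_0, n_5) = 138.87°
δ = |180° − 138.87°| = 41.13°
41.13° ≤ 2α = 43.60°  →  valid

δ = 41.13°, valid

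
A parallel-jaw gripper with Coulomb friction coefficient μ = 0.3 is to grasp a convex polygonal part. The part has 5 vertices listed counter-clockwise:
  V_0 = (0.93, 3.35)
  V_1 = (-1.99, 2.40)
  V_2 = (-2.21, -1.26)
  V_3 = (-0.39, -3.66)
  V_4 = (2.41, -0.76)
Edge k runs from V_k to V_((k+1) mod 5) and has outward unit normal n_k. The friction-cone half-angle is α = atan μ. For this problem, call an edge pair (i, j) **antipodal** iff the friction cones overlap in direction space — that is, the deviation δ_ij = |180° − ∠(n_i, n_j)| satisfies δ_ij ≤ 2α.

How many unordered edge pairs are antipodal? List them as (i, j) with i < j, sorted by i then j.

α = atan 0.3 = 16.70°;  2α = 33.40°
n_0 = (-0.3094, +0.9509)
n_1 = (-0.9982, +0.0600)
n_2 = (-0.7968, -0.6042)
n_3 = (+0.7194, -0.6946)
n_4 = (+0.9409, +0.3388)
  (0,1): δ = 111.46°  ·
  (0,2): δ = 70.85°  ·
  (0,3): δ = 27.98°  ✓
  (0,4): δ = 91.78°  ·
  (1,2): δ = 139.39°  ·
  (1,3): δ = 40.56°  ·
  (1,4): δ = 23.24°  ✓
  (2,3): δ = 81.17°  ·
  (2,4): δ = 17.37°  ✓
  (3,4): δ = 116.20°  ·
antipodal pairs: 3

count = 3; pairs: (0,3), (1,4), (2,4)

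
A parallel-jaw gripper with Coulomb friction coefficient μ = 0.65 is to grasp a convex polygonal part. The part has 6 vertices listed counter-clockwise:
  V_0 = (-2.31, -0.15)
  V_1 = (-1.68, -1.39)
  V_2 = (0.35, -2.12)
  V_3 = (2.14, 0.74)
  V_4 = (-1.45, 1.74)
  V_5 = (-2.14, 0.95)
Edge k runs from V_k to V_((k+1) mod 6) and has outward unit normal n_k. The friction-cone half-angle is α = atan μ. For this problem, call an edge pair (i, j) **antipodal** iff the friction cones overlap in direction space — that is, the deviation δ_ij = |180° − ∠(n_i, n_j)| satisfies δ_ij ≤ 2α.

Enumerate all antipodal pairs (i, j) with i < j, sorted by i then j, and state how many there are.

α = atan 0.65 = 33.02°;  2α = 66.05°
n_0 = (-0.8915, -0.4530)
n_1 = (-0.3384, -0.9410)
n_2 = (+0.8477, -0.5305)
n_3 = (+0.2683, +0.9633)
n_4 = (-0.7532, +0.6578)
n_5 = (-0.9883, +0.1527)
  (0,1): δ = 136.71°  ·
  (0,2): δ = 58.97°  ✓
  (0,3): δ = 47.50°  ✓
  (0,4): δ = 111.93°  ·
  (0,5): δ = 144.28°  ·
  (1,2): δ = 102.26°  ·
  (1,3): δ = 4.21°  ✓
  (1,4): δ = 68.64°  ·
  (1,5): δ = 100.99°  ·
  (2,3): δ = 73.52°  ·
  (2,4): δ = 9.09°  ✓
  (2,5): δ = 23.26°  ✓
  (3,4): δ = 115.57°  ·
  (3,5): δ = 83.22°  ·
  (4,5): δ = 147.65°  ·
antipodal pairs: 5

count = 5; pairs: (0,2), (0,3), (1,3), (2,4), (2,5)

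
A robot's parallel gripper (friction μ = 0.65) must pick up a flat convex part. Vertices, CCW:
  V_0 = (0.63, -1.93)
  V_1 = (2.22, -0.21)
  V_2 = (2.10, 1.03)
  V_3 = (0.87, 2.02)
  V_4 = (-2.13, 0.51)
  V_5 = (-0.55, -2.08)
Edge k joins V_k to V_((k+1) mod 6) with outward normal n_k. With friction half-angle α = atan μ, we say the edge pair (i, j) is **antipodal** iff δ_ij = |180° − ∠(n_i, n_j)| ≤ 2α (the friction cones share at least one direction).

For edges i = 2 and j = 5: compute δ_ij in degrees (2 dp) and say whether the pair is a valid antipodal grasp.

δ = 46.07°, valid

α = atan 0.65 = 33.02°;  2α = 66.05°
edge 2: e_2 = (-1.23, +0.99);  n_2 = (+0.6270, +0.7790)
edge 5: e_5 = (+1.18, +0.15);  n_5 = (+0.1261, -0.9920)
∠(n_2, n_5) = 133.93°
δ = |180° − 133.93°| = 46.07°
46.07° ≤ 2α = 66.05°  →  valid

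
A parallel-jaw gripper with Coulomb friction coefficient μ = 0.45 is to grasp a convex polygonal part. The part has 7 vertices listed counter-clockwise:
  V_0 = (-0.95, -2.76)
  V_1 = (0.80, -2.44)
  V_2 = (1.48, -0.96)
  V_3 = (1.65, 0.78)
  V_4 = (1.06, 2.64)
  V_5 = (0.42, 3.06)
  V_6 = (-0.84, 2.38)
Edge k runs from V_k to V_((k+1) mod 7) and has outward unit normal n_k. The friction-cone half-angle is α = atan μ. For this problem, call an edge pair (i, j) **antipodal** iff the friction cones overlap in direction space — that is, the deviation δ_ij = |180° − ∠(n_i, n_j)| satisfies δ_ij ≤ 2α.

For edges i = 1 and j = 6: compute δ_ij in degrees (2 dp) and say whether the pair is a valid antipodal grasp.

δ = 23.45°, valid

α = atan 0.45 = 24.23°;  2α = 48.46°
edge 1: e_1 = (+0.68, +1.48);  n_1 = (+0.9087, -0.4175)
edge 6: e_6 = (-0.11, -5.14);  n_6 = (-0.9998, +0.0214)
∠(n_1, n_6) = 156.55°
δ = |180° − 156.55°| = 23.45°
23.45° ≤ 2α = 48.46°  →  valid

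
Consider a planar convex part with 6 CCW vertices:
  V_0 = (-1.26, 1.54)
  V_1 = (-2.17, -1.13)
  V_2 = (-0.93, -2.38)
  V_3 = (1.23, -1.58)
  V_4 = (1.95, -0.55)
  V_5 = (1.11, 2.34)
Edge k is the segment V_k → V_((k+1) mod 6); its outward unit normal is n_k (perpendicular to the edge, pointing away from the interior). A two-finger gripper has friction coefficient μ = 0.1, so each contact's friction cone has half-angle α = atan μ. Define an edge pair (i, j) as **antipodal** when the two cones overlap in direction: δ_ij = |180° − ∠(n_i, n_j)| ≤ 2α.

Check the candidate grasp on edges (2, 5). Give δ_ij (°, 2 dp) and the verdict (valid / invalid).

α = atan 0.1 = 5.71°;  2α = 11.42°
edge 2: e_2 = (+2.16, +0.80);  n_2 = (+0.3473, -0.9377)
edge 5: e_5 = (-2.37, -0.80);  n_5 = (-0.3198, +0.9475)
∠(n_2, n_5) = 178.33°
δ = |180° − 178.33°| = 1.67°
1.67° ≤ 2α = 11.42°  →  valid

δ = 1.67°, valid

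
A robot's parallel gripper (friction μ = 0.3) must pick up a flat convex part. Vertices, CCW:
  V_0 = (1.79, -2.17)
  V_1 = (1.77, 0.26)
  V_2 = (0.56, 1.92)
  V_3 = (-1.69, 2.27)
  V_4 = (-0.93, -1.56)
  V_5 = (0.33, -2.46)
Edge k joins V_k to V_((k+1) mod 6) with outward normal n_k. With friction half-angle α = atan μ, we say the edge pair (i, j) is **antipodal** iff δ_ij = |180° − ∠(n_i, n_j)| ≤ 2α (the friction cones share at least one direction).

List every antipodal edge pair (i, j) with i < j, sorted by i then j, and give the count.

count = 5; pairs: (0,3), (1,3), (1,4), (2,4), (2,5)

α = atan 0.3 = 16.70°;  2α = 33.40°
n_0 = (+1.0000, +0.0082)
n_1 = (+0.8081, +0.5890)
n_2 = (+0.1537, +0.9881)
n_3 = (-0.9809, -0.1946)
n_4 = (-0.5812, -0.8137)
n_5 = (+0.1948, -0.9808)
  (0,1): δ = 144.38°  ·
  (0,2): δ = 99.31°  ·
  (0,3): δ = 10.75°  ✓
  (0,4): δ = 53.99°  ·
  (0,5): δ = 100.76°  ·
  (1,2): δ = 134.93°  ·
  (1,3): δ = 24.87°  ✓
  (1,4): δ = 18.37°  ✓
  (1,5): δ = 65.15°  ·
  (2,3): δ = 69.93°  ·
  (2,4): δ = 26.70°  ✓
  (2,5): δ = 20.08°  ✓
  (3,4): δ = 136.76°  ·
  (3,5): δ = 89.99°  ·
  (4,5): δ = 133.23°  ·
antipodal pairs: 5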